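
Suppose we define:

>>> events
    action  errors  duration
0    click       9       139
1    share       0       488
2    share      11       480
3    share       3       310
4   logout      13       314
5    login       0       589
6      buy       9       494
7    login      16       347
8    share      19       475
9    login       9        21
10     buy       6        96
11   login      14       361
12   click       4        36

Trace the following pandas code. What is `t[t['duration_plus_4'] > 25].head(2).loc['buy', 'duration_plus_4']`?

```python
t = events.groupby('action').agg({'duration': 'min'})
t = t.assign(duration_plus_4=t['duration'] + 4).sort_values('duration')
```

100

group by action, min of duration:
        duration
action          
buy           96
click         36
login         21
logout       314
share        310
add column duration_plus_4 = t['duration'] + 4:
        duration  duration_plus_4
action                           
buy           96              100
click         36               40
login         21               25
logout       314              318
share        310              314
sort by duration:
        duration  duration_plus_4
action                           
login         21               25
click         36               40
buy           96              100
share        310              314
logout       314              318
filter rows where duration_plus_4 > 25:
        duration  duration_plus_4
action                           
click         36               40
buy           96              100
share        310              314
logout       314              318
take first 2 rows:
        duration  duration_plus_4
action                           
click         36               40
buy           96              100
value at row 'buy', column 'duration_plus_4' → 100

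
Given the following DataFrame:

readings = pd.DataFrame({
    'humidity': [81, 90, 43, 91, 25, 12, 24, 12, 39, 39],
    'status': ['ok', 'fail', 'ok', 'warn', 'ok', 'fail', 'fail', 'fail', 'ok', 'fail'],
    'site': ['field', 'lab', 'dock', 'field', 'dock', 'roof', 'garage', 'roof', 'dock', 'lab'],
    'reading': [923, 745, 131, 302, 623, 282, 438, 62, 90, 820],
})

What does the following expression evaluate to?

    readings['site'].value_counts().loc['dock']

3

value_counts of site:
site
dock      3
field     2
lab       2
roof      2
garage    1
Name: count, dtype: int64
So loc['dock'] = 3.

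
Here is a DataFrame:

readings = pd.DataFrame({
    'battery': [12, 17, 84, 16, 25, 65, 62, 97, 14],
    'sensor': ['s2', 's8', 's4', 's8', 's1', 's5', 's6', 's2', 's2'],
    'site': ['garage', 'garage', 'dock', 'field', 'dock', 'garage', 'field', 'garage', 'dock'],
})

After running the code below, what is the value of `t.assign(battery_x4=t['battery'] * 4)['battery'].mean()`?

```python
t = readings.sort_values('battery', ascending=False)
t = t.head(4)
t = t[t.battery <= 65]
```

63.5

sort by battery descending:
   battery sensor    site
7       97     s2  garage
2       84     s4    dock
5       65     s5  garage
6       62     s6   field
4       25     s1    dock
1       17     s8  garage
3       16     s8   field
8       14     s2    dock
0       12     s2  garage
take first 4 rows:
   battery sensor    site
7       97     s2  garage
2       84     s4    dock
5       65     s5  garage
6       62     s6   field
filter rows where battery <= 65:
   battery sensor    site
5       65     s5  garage
6       62     s6   field
add column battery_x4 = t['battery'] * 4:
   battery sensor    site  battery_x4
5       65     s5  garage         260
6       62     s6   field         248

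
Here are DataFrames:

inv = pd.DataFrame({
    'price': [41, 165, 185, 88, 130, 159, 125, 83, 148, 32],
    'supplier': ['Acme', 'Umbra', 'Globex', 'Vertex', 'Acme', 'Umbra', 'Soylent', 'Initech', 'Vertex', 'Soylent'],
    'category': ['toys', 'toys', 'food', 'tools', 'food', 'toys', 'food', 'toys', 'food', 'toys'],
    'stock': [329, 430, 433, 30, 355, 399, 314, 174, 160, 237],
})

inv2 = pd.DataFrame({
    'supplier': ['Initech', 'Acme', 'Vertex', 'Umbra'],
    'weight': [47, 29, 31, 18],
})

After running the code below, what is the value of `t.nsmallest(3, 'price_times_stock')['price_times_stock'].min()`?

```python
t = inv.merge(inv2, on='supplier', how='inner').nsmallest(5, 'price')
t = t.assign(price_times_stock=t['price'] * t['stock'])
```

merge on 'supplier' (how='inner') → 7 rows:
   price supplier category  stock  weight
0     41     Acme     toys    329      29
1    165    Umbra     toys    430      18
2     88   Vertex    tools     30      31
3    130     Acme     food    355      29
4    159    Umbra     toys    399      18
5     83  Initech     toys    174      47
6    148   Vertex     food    160      31
take 5 rows with smallest price:
   price supplier category  stock  weight
0     41     Acme     toys    329      29
5     83  Initech     toys    174      47
2     88   Vertex    tools     30      31
3    130     Acme     food    355      29
6    148   Vertex     food    160      31
add column price_times_stock = t['price'] * t['stock']:
   price supplier category  stock  weight  price_times_stock
0     41     Acme     toys    329      29              13489
5     83  Initech     toys    174      47              14442
2     88   Vertex    tools     30      31               2640
3    130     Acme     food    355      29              46150
6    148   Vertex     food    160      31              23680
take 3 rows with smallest price_times_stock:
   price supplier category  stock  weight  price_times_stock
2     88   Vertex    tools     30      31               2640
0     41     Acme     toys    329      29              13489
5     83  Initech     toys    174      47              14442
Hence 2640.

2640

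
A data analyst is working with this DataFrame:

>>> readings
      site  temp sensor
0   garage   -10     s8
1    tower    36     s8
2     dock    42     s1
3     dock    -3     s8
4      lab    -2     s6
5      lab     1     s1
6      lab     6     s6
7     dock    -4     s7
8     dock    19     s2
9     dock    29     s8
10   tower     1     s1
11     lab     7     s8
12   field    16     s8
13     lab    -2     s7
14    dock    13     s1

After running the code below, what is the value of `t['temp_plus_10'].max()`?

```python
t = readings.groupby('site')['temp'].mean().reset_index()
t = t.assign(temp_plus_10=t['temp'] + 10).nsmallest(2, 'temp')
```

12.0

group by site, mean of temp:
site
dock      16.0
field     16.0
garage   -10.0
lab        2.0
tower     18.5
Name: temp, dtype: float64
reset_index():
     site  temp
0    dock  16.0
1   field  16.0
2  garage -10.0
3     lab   2.0
4   tower  18.5
add column temp_plus_10 = t['temp'] + 10:
     site  temp  temp_plus_10
0    dock  16.0          26.0
1   field  16.0          26.0
2  garage -10.0           0.0
3     lab   2.0          12.0
4   tower  18.5          28.5
take 2 rows with smallest temp:
     site  temp  temp_plus_10
2  garage -10.0           0.0
3     lab   2.0          12.0
Finally, max of column 'temp_plus_10' = 12.0.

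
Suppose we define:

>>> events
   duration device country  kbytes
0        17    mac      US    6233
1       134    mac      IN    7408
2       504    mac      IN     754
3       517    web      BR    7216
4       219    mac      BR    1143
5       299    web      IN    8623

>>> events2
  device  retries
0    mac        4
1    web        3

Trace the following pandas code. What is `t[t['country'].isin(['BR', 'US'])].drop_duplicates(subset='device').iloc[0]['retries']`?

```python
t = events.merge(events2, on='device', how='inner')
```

merge on 'device' (how='inner') → 6 rows:
   duration device country  kbytes  retries
0        17    mac      US    6233        4
1       134    mac      IN    7408        4
2       504    mac      IN     754        4
3       517    web      BR    7216        3
4       219    mac      BR    1143        4
5       299    web      IN    8623        3
filter rows where country in ['BR', 'US']:
   duration device country  kbytes  retries
0        17    mac      US    6233        4
3       517    web      BR    7216        3
4       219    mac      BR    1143        4
drop duplicate device (keep=first):
   duration device country  kbytes  retries
0        17    mac      US    6233        4
3       517    web      BR    7216        3
Then the value at position 0, column 'retries': 4

4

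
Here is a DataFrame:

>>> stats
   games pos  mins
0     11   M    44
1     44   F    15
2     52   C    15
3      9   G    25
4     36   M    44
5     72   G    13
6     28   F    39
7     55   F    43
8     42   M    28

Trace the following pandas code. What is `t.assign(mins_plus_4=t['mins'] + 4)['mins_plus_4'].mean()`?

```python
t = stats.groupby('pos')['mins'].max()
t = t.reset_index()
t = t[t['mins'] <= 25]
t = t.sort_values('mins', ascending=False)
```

24.0

group by pos, max of mins:
pos
C    15
F    43
G    25
M    44
Name: mins, dtype: int64
reset_index():
  pos  mins
0   C    15
1   F    43
2   G    25
3   M    44
filter rows where mins <= 25:
  pos  mins
0   C    15
2   G    25
sort by mins descending:
  pos  mins
2   G    25
0   C    15
add column mins_plus_4 = t['mins'] + 4:
  pos  mins  mins_plus_4
2   G    25           29
0   C    15           19
Hence 24.0.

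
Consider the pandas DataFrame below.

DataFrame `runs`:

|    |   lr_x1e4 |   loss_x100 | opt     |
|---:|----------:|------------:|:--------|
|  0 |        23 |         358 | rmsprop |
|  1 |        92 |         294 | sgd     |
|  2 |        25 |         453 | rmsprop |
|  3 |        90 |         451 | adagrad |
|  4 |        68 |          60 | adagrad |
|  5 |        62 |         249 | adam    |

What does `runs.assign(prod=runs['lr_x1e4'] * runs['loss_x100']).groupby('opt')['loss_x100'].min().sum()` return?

add column prod = runs['lr_x1e4'] * runs['loss_x100']:
   lr_x1e4  loss_x100      opt   prod
0       23        358  rmsprop   8234
1       92        294      sgd  27048
2       25        453  rmsprop  11325
3       90        451  adagrad  40590
4       68         60  adagrad   4080
5       62        249     adam  15438
group by opt, min of loss_x100:
opt
adagrad     60
adam       249
rmsprop    358
sgd        294
Name: loss_x100, dtype: int64
Reading off the sum of the resulting series, we get 961.

961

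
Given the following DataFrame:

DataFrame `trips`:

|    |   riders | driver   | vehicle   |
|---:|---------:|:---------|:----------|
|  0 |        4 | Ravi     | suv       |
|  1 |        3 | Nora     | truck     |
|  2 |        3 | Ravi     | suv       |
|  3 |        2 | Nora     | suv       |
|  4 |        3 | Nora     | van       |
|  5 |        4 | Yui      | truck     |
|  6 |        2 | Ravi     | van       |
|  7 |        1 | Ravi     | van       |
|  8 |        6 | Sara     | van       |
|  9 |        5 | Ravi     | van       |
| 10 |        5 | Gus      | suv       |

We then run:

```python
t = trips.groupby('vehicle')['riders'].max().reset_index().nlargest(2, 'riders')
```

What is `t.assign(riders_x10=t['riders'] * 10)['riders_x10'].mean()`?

group by vehicle, max of riders:
vehicle
suv      5
truck    4
van      6
Name: riders, dtype: int64
reset_index():
  vehicle  riders
0     suv       5
1   truck       4
2     van       6
take 2 rows with largest riders:
  vehicle  riders
2     van       6
0     suv       5
add column riders_x10 = t['riders'] * 10:
  vehicle  riders  riders_x10
2     van       6          60
0     suv       5          50

55.0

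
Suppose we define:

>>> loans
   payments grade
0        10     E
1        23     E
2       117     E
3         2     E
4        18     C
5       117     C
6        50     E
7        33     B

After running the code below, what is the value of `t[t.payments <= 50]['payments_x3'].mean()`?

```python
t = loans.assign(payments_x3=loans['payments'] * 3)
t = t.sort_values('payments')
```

68.0

add column payments_x3 = loans['payments'] * 3:
   payments grade  payments_x3
0        10     E           30
1        23     E           69
2       117     E          351
3         2     E            6
4        18     C           54
5       117     C          351
6        50     E          150
7        33     B           99
sort by payments:
   payments grade  payments_x3
3         2     E            6
0        10     E           30
4        18     C           54
1        23     E           69
7        33     B           99
6        50     E          150
2       117     E          351
5       117     C          351
filter rows where payments <= 50:
   payments grade  payments_x3
3         2     E            6
0        10     E           30
4        18     C           54
1        23     E           69
7        33     B           99
6        50     E          150
Hence 68.0.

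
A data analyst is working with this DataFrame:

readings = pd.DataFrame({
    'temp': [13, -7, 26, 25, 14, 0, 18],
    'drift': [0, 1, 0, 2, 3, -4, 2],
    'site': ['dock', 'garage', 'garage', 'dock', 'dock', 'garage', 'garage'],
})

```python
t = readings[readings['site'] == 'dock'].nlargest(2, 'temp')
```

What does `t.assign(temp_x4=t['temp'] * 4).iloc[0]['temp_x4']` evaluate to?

filter rows where site == 'dock':
   temp  drift  site
0    13      0  dock
3    25      2  dock
4    14      3  dock
take 2 rows with largest temp:
   temp  drift  site
3    25      2  dock
4    14      3  dock
add column temp_x4 = t['temp'] * 4:
   temp  drift  site  temp_x4
3    25      2  dock      100
4    14      3  dock       56
Finally, value at position 0, column 'temp_x4' = 100.

100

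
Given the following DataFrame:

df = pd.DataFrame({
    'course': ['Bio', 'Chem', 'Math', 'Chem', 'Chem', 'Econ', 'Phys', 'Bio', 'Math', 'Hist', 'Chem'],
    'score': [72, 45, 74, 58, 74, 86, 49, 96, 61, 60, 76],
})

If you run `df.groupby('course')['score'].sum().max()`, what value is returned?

253

group by course, sum of score:
course
Bio     168
Chem    253
Econ     86
Hist     60
Math    135
Phys     49
Name: score, dtype: int64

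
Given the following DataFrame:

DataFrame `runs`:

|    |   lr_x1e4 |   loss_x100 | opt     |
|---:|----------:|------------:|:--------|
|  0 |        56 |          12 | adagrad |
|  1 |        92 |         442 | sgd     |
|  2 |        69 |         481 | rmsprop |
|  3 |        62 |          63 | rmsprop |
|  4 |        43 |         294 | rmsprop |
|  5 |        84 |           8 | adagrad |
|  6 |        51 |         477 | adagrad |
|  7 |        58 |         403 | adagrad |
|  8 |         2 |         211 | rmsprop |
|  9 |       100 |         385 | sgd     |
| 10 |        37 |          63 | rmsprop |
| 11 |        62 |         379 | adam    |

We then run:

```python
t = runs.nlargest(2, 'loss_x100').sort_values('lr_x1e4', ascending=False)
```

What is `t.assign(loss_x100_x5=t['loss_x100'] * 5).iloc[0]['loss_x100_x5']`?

2405

take 2 rows with largest loss_x100:
   lr_x1e4  loss_x100      opt
2       69        481  rmsprop
6       51        477  adagrad
sort by lr_x1e4 descending:
   lr_x1e4  loss_x100      opt
2       69        481  rmsprop
6       51        477  adagrad
add column loss_x100_x5 = t['loss_x100'] * 5:
   lr_x1e4  loss_x100      opt  loss_x100_x5
2       69        481  rmsprop          2405
6       51        477  adagrad          2385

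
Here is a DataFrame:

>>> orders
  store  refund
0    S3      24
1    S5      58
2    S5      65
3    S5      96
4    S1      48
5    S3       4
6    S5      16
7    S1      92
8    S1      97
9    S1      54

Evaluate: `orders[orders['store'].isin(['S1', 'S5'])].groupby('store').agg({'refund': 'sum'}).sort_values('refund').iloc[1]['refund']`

291

filter rows where store in ['S1', 'S5']:
  store  refund
1    S5      58
2    S5      65
3    S5      96
4    S1      48
6    S5      16
7    S1      92
8    S1      97
9    S1      54
group by store, sum of refund:
       refund
store        
S1        291
S5        235
sort by refund:
       refund
store        
S5        235
S1        291
Hence 291.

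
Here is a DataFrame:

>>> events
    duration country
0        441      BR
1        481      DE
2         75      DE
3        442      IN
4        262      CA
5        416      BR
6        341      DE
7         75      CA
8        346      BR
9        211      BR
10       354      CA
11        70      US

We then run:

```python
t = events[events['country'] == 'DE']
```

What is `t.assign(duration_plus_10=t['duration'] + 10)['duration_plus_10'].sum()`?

927

filter rows where country == 'DE':
   duration country
1       481      DE
2        75      DE
6       341      DE
add column duration_plus_10 = t['duration'] + 10:
   duration country  duration_plus_10
1       481      DE               491
2        75      DE                85
6       341      DE               351
Hence 927.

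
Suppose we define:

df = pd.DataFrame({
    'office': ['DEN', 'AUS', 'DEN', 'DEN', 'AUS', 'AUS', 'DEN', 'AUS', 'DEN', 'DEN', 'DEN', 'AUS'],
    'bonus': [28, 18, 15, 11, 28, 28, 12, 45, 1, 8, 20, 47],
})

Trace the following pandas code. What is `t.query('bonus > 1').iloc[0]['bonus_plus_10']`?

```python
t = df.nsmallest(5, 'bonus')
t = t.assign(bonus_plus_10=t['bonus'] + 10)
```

18

take 5 rows with smallest bonus:
  office  bonus
8    DEN      1
9    DEN      8
3    DEN     11
6    DEN     12
2    DEN     15
add column bonus_plus_10 = t['bonus'] + 10:
  office  bonus  bonus_plus_10
8    DEN      1             11
9    DEN      8             18
3    DEN     11             21
6    DEN     12             22
2    DEN     15             25
filter rows where bonus > 1:
  office  bonus  bonus_plus_10
9    DEN      8             18
3    DEN     11             21
6    DEN     12             22
2    DEN     15             25
The value at position 0, column 'bonus_plus_10' is 18.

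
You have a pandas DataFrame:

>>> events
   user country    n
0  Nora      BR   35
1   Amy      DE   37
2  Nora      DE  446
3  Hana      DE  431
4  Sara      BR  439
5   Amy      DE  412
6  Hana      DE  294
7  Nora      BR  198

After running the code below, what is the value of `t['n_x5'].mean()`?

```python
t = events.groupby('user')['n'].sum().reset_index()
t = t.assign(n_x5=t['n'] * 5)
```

2865.0

group by user, sum of n:
user
Amy     449
Hana    725
Nora    679
Sara    439
Name: n, dtype: int64
reset_index():
   user    n
0   Amy  449
1  Hana  725
2  Nora  679
3  Sara  439
add column n_x5 = t['n'] * 5:
   user    n  n_x5
0   Amy  449  2245
1  Hana  725  3625
2  Nora  679  3395
3  Sara  439  2195
Hence 2865.0.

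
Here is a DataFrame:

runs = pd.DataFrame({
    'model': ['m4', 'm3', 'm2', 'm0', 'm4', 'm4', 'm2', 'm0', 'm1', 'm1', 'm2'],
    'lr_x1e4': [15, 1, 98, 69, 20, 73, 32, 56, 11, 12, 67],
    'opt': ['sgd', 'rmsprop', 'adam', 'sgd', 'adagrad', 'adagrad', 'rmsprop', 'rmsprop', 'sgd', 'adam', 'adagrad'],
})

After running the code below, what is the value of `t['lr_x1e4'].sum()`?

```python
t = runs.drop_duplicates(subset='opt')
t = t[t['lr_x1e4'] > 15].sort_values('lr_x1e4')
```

drop duplicate opt (keep=first):
  model  lr_x1e4      opt
0    m4       15      sgd
1    m3        1  rmsprop
2    m2       98     adam
4    m4       20  adagrad
filter rows where lr_x1e4 > 15:
  model  lr_x1e4      opt
2    m2       98     adam
4    m4       20  adagrad
sort by lr_x1e4:
  model  lr_x1e4      opt
4    m4       20  adagrad
2    m2       98     adam
Finally, sum of column 'lr_x1e4' = 118.

118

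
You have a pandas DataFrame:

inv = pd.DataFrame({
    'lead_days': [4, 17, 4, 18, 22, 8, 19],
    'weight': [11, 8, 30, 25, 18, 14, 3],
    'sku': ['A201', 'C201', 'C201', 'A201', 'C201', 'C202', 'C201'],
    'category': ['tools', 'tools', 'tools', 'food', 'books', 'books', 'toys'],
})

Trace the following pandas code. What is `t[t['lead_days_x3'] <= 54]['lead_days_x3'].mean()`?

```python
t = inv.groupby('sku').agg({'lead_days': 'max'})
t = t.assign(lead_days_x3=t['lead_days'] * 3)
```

group by sku, max of lead_days:
      lead_days
sku            
A201         18
C201         22
C202          8
add column lead_days_x3 = t['lead_days'] * 3:
      lead_days  lead_days_x3
sku                          
A201         18            54
C201         22            66
C202          8            24
filter rows where lead_days_x3 <= 54:
      lead_days  lead_days_x3
sku                          
A201         18            54
C202          8            24
The mean of column 'lead_days_x3' is 39.0.

39.0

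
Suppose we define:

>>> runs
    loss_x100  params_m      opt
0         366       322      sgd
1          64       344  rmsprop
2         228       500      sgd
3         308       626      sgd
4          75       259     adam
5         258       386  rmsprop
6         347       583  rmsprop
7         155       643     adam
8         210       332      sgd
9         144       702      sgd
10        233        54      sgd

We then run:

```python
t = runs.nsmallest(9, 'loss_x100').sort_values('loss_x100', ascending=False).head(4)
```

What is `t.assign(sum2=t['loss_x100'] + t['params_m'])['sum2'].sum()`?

take 9 rows with smallest loss_x100:
    loss_x100  params_m      opt
1          64       344  rmsprop
4          75       259     adam
9         144       702      sgd
7         155       643     adam
8         210       332      sgd
2         228       500      sgd
10        233        54      sgd
5         258       386  rmsprop
3         308       626      sgd
sort by loss_x100 descending:
    loss_x100  params_m      opt
3         308       626      sgd
5         258       386  rmsprop
10        233        54      sgd
2         228       500      sgd
8         210       332      sgd
7         155       643     adam
9         144       702      sgd
4          75       259     adam
1          64       344  rmsprop
take first 4 rows:
    loss_x100  params_m      opt
3         308       626      sgd
5         258       386  rmsprop
10        233        54      sgd
2         228       500      sgd
add column sum2 = t['loss_x100'] + t['params_m']:
    loss_x100  params_m      opt  sum2
3         308       626      sgd   934
5         258       386  rmsprop   644
10        233        54      sgd   287
2         228       500      sgd   728
The sum of column 'sum2' is 2593.

2593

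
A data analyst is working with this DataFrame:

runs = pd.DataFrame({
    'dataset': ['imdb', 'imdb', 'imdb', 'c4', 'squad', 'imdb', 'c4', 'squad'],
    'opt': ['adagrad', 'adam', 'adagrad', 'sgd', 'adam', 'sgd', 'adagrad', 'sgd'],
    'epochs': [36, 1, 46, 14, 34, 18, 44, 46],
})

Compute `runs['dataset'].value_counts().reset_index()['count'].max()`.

value_counts of dataset:
dataset
imdb     4
c4       2
squad    2
Name: count, dtype: int64
reset_index():
  dataset  count
0    imdb      4
1      c4      2
2   squad      2
Finally, max of column 'count' = 4.

4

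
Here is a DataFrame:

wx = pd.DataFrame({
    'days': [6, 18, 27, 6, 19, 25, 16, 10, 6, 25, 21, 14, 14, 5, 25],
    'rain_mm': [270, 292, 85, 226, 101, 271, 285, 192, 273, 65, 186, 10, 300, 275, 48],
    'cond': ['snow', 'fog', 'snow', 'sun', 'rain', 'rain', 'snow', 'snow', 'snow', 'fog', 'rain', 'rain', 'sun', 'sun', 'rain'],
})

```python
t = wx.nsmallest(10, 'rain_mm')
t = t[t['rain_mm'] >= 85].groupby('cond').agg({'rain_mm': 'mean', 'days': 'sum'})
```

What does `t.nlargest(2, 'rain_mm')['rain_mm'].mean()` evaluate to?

take 10 rows with smallest rain_mm:
    days  rain_mm  cond
11    14       10  rain
14    25       48  rain
9     25       65   fog
2     27       85  snow
4     19      101  rain
10    21      186  rain
7     10      192  snow
3      6      226   sun
0      6      270  snow
5     25      271  rain
filter rows where rain_mm >= 85:
    days  rain_mm  cond
2     27       85  snow
4     19      101  rain
10    21      186  rain
7     10      192  snow
3      6      226   sun
0      6      270  snow
5     25      271  rain
group by cond: mean(rain_mm), sum(days):
         rain_mm  days
cond                  
rain  186.000000    65
snow  182.333333    43
sun   226.000000     6
take 2 rows with largest rain_mm:
      rain_mm  days
cond               
sun     226.0     6
rain    186.0    65

206.0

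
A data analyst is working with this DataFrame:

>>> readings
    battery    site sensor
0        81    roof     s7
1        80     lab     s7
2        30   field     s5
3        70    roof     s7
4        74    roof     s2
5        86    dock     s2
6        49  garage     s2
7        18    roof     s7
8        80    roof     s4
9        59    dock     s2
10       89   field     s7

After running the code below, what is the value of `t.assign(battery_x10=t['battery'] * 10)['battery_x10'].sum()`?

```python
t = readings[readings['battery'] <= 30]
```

filter rows where battery <= 30:
   battery   site sensor
2       30  field     s5
7       18   roof     s7
add column battery_x10 = t['battery'] * 10:
   battery   site sensor  battery_x10
2       30  field     s5          300
7       18   roof     s7          180
sum of column 'battery_x10' → 480

480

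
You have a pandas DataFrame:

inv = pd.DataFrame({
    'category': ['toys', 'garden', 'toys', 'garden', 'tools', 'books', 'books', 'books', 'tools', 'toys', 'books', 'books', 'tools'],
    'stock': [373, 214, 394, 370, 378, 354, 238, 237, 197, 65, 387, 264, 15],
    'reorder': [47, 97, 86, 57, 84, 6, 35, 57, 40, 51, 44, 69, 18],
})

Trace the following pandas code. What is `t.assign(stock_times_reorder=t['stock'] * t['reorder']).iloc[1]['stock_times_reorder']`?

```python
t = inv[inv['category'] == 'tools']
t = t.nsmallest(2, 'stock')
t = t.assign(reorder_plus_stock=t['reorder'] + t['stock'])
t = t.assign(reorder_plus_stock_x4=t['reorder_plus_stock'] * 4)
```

7880

filter rows where category == 'tools':
   category  stock  reorder
4     tools    378       84
8     tools    197       40
12    tools     15       18
take 2 rows with smallest stock:
   category  stock  reorder
12    tools     15       18
8     tools    197       40
add column reorder_plus_stock = t['reorder'] + t['stock']:
   category  stock  reorder  reorder_plus_stock
12    tools     15       18                  33
8     tools    197       40                 237
add column reorder_plus_stock_x4 = t['reorder_plus_stock'] * 4:
   category  stock  reorder  reorder_plus_stock  reorder_plus_stock_x4
12    tools     15       18                  33                    132
8     tools    197       40                 237                    948
add column stock_times_reorder = t['stock'] * t['reorder']:
   category  stock  reorder  reorder_plus_stock  reorder_plus_stock_x4  stock_times_reorder
12    tools     15       18                  33                    132                  270
8     tools    197       40                 237                    948                 7880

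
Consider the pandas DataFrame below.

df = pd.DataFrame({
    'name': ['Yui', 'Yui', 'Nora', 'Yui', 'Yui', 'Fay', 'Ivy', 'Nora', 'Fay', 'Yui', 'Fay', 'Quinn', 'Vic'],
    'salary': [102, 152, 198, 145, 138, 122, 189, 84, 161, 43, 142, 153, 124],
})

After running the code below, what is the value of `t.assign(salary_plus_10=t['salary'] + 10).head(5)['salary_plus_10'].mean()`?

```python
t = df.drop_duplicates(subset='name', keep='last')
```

132.2

drop duplicate name (keep=last):
     name  salary
6     Ivy     189
7    Nora      84
9     Yui      43
10    Fay     142
11  Quinn     153
12    Vic     124
add column salary_plus_10 = t['salary'] + 10:
     name  salary  salary_plus_10
6     Ivy     189             199
7    Nora      84              94
9     Yui      43              53
10    Fay     142             152
11  Quinn     153             163
12    Vic     124             134
take first 5 rows:
     name  salary  salary_plus_10
6     Ivy     189             199
7    Nora      84              94
9     Yui      43              53
10    Fay     142             152
11  Quinn     153             163
Then the mean of column 'salary_plus_10': 132.2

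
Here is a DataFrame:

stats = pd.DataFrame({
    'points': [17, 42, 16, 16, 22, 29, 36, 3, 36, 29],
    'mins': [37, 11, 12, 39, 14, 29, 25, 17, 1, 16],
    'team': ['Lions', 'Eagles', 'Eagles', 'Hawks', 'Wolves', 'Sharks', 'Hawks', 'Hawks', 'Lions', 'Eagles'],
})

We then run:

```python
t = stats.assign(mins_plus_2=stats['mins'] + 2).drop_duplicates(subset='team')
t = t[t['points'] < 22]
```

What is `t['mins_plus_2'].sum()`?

add column mins_plus_2 = stats['mins'] + 2:
   points  mins    team  mins_plus_2
0      17    37   Lions           39
1      42    11  Eagles           13
2      16    12  Eagles           14
3      16    39   Hawks           41
4      22    14  Wolves           16
5      29    29  Sharks           31
6      36    25   Hawks           27
7       3    17   Hawks           19
8      36     1   Lions            3
9      29    16  Eagles           18
drop duplicate team (keep=first):
   points  mins    team  mins_plus_2
0      17    37   Lions           39
1      42    11  Eagles           13
3      16    39   Hawks           41
4      22    14  Wolves           16
5      29    29  Sharks           31
filter rows where points < 22:
   points  mins   team  mins_plus_2
0      17    37  Lions           39
3      16    39  Hawks           41
Hence 80.

80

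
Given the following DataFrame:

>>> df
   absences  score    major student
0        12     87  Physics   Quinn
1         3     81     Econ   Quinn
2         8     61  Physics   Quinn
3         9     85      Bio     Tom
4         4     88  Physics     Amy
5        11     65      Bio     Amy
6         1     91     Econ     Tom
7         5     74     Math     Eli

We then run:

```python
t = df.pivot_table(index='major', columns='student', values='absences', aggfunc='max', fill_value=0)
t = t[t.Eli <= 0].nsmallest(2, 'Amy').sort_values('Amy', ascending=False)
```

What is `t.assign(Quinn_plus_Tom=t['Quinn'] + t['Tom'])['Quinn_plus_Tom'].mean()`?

8.0

pivot: rows=major, cols=student, max(absences):
student  Amy  Eli  Quinn  Tom
major                        
Bio       11    0      0    9
Econ       0    0      3    1
Math       0    5      0    0
Physics    4    0     12    0
filter rows where Eli <= 0:
student  Amy  Eli  Quinn  Tom
major                        
Bio       11    0      0    9
Econ       0    0      3    1
Physics    4    0     12    0
take 2 rows with smallest Amy:
student  Amy  Eli  Quinn  Tom
major                        
Econ       0    0      3    1
Physics    4    0     12    0
sort by Amy descending:
student  Amy  Eli  Quinn  Tom
major                        
Physics    4    0     12    0
Econ       0    0      3    1
add column Quinn_plus_Tom = t['Quinn'] + t['Tom']:
student  Amy  Eli  Quinn  Tom  Quinn_plus_Tom
major                                        
Physics    4    0     12    0              12
Econ       0    0      3    1               4
The mean of column 'Quinn_plus_Tom' is 8.0.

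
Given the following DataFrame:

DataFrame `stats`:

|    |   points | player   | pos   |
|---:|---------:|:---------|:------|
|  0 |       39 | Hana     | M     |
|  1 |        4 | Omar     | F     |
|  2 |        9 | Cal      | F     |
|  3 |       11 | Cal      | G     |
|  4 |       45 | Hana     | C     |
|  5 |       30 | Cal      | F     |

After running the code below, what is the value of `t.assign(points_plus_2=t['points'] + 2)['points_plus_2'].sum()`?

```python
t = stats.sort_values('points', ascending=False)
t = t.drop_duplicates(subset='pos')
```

133

sort by points descending:
   points player pos
4      45   Hana   C
0      39   Hana   M
5      30    Cal   F
3      11    Cal   G
2       9    Cal   F
1       4   Omar   F
drop duplicate pos (keep=first):
   points player pos
4      45   Hana   C
0      39   Hana   M
5      30    Cal   F
3      11    Cal   G
add column points_plus_2 = t['points'] + 2:
   points player pos  points_plus_2
4      45   Hana   C             47
0      39   Hana   M             41
5      30    Cal   F             32
3      11    Cal   G             13
Hence 133.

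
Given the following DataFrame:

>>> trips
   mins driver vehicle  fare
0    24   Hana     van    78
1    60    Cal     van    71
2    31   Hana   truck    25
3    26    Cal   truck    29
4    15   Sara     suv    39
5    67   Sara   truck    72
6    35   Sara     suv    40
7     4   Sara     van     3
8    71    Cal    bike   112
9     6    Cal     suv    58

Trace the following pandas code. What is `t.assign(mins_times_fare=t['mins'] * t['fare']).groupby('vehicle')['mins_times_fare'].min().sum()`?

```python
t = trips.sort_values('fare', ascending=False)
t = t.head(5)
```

sort by fare descending:
   mins driver vehicle  fare
8    71    Cal    bike   112
0    24   Hana     van    78
5    67   Sara   truck    72
1    60    Cal     van    71
9     6    Cal     suv    58
6    35   Sara     suv    40
4    15   Sara     suv    39
3    26    Cal   truck    29
2    31   Hana   truck    25
7     4   Sara     van     3
take first 5 rows:
   mins driver vehicle  fare
8    71    Cal    bike   112
0    24   Hana     van    78
5    67   Sara   truck    72
1    60    Cal     van    71
9     6    Cal     suv    58
add column mins_times_fare = t['mins'] * t['fare']:
   mins driver vehicle  fare  mins_times_fare
8    71    Cal    bike   112             7952
0    24   Hana     van    78             1872
5    67   Sara   truck    72             4824
1    60    Cal     van    71             4260
9     6    Cal     suv    58              348
group by vehicle, min of mins_times_fare:
vehicle
bike     7952
suv       348
truck    4824
van      1872
Name: mins_times_fare, dtype: int64
Taking the sum of the resulting series gives 14996.

14996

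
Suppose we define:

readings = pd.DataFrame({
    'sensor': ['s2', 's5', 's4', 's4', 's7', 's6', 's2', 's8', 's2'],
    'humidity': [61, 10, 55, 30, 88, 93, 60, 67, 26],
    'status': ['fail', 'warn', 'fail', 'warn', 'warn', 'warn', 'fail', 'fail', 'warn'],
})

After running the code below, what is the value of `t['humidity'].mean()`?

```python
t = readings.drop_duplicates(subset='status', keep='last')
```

46.5

drop duplicate status (keep=last):
  sensor  humidity status
7     s8        67   fail
8     s2        26   warn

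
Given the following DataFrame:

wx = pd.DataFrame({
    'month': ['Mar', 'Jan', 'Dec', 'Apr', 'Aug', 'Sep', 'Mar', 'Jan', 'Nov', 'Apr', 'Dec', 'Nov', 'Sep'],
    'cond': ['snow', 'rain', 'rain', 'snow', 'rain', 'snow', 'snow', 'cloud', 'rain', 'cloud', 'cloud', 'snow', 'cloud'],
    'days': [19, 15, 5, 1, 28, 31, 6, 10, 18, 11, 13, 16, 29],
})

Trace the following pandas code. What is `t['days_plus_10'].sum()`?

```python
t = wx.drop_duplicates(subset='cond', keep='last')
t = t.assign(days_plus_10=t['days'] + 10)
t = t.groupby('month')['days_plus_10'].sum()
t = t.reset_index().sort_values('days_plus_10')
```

93

drop duplicate cond (keep=last):
   month   cond  days
8    Nov   rain    18
11   Nov   snow    16
12   Sep  cloud    29
add column days_plus_10 = t['days'] + 10:
   month   cond  days  days_plus_10
8    Nov   rain    18            28
11   Nov   snow    16            26
12   Sep  cloud    29            39
group by month, sum of days_plus_10:
month
Nov    54
Sep    39
Name: days_plus_10, dtype: int64
reset_index():
  month  days_plus_10
0   Nov            54
1   Sep            39
sort by days_plus_10:
  month  days_plus_10
1   Sep            39
0   Nov            54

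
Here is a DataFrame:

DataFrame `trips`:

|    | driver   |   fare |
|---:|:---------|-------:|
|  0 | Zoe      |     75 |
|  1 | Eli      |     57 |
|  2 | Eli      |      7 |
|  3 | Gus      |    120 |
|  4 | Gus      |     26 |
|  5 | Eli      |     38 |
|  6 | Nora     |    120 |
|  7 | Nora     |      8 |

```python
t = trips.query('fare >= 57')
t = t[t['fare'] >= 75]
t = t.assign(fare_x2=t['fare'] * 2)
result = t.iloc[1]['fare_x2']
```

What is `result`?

filter rows where fare >= 57:
  driver  fare
0    Zoe    75
1    Eli    57
3    Gus   120
6   Nora   120
filter rows where fare >= 75:
  driver  fare
0    Zoe    75
3    Gus   120
6   Nora   120
add column fare_x2 = t['fare'] * 2:
  driver  fare  fare_x2
0    Zoe    75      150
3    Gus   120      240
6   Nora   120      240

240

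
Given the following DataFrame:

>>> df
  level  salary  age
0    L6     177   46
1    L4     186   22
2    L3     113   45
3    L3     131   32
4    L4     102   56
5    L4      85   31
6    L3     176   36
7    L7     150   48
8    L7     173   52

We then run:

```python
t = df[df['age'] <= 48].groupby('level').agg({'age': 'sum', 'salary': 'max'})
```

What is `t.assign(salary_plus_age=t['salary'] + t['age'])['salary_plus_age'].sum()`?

filter rows where age <= 48:
  level  salary  age
0    L6     177   46
1    L4     186   22
2    L3     113   45
3    L3     131   32
5    L4      85   31
6    L3     176   36
7    L7     150   48
group by level: sum(age), max(salary):
       age  salary
level             
L3     113     176
L4      53     186
L6      46     177
L7      48     150
add column salary_plus_age = t['salary'] + t['age']:
       age  salary  salary_plus_age
level                              
L3     113     176              289
L4      53     186              239
L6      46     177              223
L7      48     150              198
Finally, sum of column 'salary_plus_age' = 949.

949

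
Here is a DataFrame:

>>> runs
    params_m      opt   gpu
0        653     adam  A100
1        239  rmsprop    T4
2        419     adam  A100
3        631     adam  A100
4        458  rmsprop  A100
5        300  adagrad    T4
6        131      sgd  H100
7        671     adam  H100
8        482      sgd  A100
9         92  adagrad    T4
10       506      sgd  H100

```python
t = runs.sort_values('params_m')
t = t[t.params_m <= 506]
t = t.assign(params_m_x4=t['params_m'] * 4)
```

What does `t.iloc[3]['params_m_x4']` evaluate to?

1200

sort by params_m:
    params_m      opt   gpu
9         92  adagrad    T4
6        131      sgd  H100
1        239  rmsprop    T4
5        300  adagrad    T4
2        419     adam  A100
4        458  rmsprop  A100
8        482      sgd  A100
10       506      sgd  H100
3        631     adam  A100
0        653     adam  A100
7        671     adam  H100
filter rows where params_m <= 506:
    params_m      opt   gpu
9         92  adagrad    T4
6        131      sgd  H100
1        239  rmsprop    T4
5        300  adagrad    T4
2        419     adam  A100
4        458  rmsprop  A100
8        482      sgd  A100
10       506      sgd  H100
add column params_m_x4 = t['params_m'] * 4:
    params_m      opt   gpu  params_m_x4
9         92  adagrad    T4          368
6        131      sgd  H100          524
1        239  rmsprop    T4          956
5        300  adagrad    T4         1200
2        419     adam  A100         1676
4        458  rmsprop  A100         1832
8        482      sgd  A100         1928
10       506      sgd  H100         2024
Reading off the value at position 3, column 'params_m_x4', we get 1200.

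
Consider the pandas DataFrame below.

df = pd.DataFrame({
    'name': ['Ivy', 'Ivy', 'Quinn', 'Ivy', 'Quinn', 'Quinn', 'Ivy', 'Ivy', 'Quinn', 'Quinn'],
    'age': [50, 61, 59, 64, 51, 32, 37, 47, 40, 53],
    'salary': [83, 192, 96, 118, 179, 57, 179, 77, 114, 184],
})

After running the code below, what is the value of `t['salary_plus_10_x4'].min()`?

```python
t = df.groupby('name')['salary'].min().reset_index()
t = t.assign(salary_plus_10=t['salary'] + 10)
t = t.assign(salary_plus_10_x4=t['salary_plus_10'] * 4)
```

group by name, min of salary:
name
Ivy      77
Quinn    57
Name: salary, dtype: int64
reset_index():
    name  salary
0    Ivy      77
1  Quinn      57
add column salary_plus_10 = t['salary'] + 10:
    name  salary  salary_plus_10
0    Ivy      77              87
1  Quinn      57              67
add column salary_plus_10_x4 = t['salary_plus_10'] * 4:
    name  salary  salary_plus_10  salary_plus_10_x4
0    Ivy      77              87                348
1  Quinn      57              67                268
min of column 'salary_plus_10_x4' → 268

268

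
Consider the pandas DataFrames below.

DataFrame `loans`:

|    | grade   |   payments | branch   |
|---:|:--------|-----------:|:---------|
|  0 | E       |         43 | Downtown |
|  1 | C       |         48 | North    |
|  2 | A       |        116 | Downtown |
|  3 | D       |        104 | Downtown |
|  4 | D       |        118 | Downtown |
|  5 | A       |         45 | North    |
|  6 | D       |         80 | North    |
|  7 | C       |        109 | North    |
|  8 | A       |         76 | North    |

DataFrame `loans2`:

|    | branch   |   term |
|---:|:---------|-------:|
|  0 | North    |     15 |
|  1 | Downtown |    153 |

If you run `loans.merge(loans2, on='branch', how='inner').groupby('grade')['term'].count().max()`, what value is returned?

3

merge on 'branch' (how='inner') → 9 rows:
  grade  payments    branch  term
0     E        43  Downtown   153
1     C        48     North    15
2     A       116  Downtown   153
3     D       104  Downtown   153
4     D       118  Downtown   153
5     A        45     North    15
6     D        80     North    15
7     C       109     North    15
8     A        76     North    15
group by grade, count of term:
grade
A    3
C    2
D    3
E    1
Name: term, dtype: int64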